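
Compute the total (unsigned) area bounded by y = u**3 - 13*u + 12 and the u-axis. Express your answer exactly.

407/4

The curve meets the u-axis where u**3 - 13*u + 12 = 0, i.e. (u - 3)*(u - 1)*(u + 4) = 0, at u = -4, 1, 3.
On [-4, 1] the curve lies above the axis; ∫[-4,1] (u**3 - 13*u + 12) du = 375/4, giving area 375/4.
On [1, 3] the curve lies below the axis; ∫[1,3] (u**3 - 13*u + 12) du = -8, giving area 8.
Total area = 375/4 + 8 = 407/4.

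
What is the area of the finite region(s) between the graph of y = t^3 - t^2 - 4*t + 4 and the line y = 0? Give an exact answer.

The curve meets the t-axis where t^3 - t^2 - 4*t + 4 = 0, i.e. (t - 2)*(t - 1)*(t + 2) = 0, at t = -2, 1, 2.
On [-2, 1] the curve lies above the axis; ∫[-2,1] (t^3 - t^2 - 4*t + 4) dt = 45/4, giving area 45/4.
On [1, 2] the curve lies below the axis; ∫[1,2] (t^3 - t^2 - 4*t + 4) dt = -7/12, giving area 7/12.
Total area = 45/4 + 7/12 = 71/6.

71/6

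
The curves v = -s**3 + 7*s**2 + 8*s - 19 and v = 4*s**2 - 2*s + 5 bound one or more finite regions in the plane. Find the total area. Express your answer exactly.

407/4

Set the curves equal: -s**3 + 7*s**2 + 8*s - 19 = 4*s**2 - 2*s + 5, so -s**3 + 3*s**2 + 10*s - 24 = 0, which factors as -(s - 4)*(s - 2)*(s + 3) = 0. The curves meet at s = -3, 2, 4.
On [-3, 2], v = 4*s**2 - 2*s + 5 is on top; that piece has area ∫[-3,2] (-(-s**3 + 3*s**2 + 10*s - 24)) ds = 375/4.
On [2, 4], v = -s**3 + 7*s**2 + 8*s - 19 is on top; that piece has area ∫[2,4] (-s**3 + 3*s**2 + 10*s - 24) ds = 8.
Total enclosed area = 375/4 + 8 = 407/4.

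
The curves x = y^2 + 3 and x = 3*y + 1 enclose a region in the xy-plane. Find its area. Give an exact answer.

1/6

Both boundary curves give x as a function of y, so integrate with respect to y. Setting them equal: y^2 - 3*y + 2 = 0, i.e. (y - 2)*(y - 1) = 0, so they meet at y = 1, 2.
For y in [1, 2], x = y^2 + 3 is on the left; area = ∫[1,2] (-(y^2 - 3*y + 2)) dy = 1/6.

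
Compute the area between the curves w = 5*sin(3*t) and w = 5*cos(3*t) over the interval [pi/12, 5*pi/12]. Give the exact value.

On [pi/12, 5*pi/12], (5*sin(3*t)) - (5*cos(3*t)) = 5*sin(3*t) - 5*cos(3*t) is ≥ 0 throughout, so the area is a single integral of |5*sin(3*t) - 5*cos(3*t)|.
∫[pi/12,5*pi/12] (5*sin(3*t) - 5*cos(3*t)) dt = 10*sqrt(2)/3.

10*sqrt(2)/3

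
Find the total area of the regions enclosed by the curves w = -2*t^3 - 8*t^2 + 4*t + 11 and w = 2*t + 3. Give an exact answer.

253/6

Set the curves equal: -2*t^3 - 8*t^2 + 4*t + 11 = 2*t + 3, so -2*t^3 - 8*t^2 + 2*t + 8 = 0, which factors as -2*(t - 1)*(t + 1)*(t + 4) = 0. The curves meet at t = -4, -1, 1.
On [-4, -1], w = 2*t + 3 is on top; that piece has area ∫[-4,-1] (-(-2*t^3 - 8*t^2 + 2*t + 8)) dt = 63/2.
On [-1, 1], w = -2*t^3 - 8*t^2 + 4*t + 11 is on top; that piece has area ∫[-1,1] (-2*t^3 - 8*t^2 + 2*t + 8) dt = 32/3.
Total enclosed area = 63/2 + 32/3 = 253/6.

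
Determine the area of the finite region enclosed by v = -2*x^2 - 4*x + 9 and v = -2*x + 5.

Set the curves equal: -2*x^2 - 4*x + 9 = -2*x + 5, so -2*x^2 - 2*x + 4 = 0, which factors as -2*(x - 1)*(x + 2) = 0. The curves meet at x = -2, 1.
On [-2, 1], v = -2*x^2 - 4*x + 9 is on top; that piece has area ∫[-2,1] (-2*x^2 - 2*x + 4) dx = 9.

9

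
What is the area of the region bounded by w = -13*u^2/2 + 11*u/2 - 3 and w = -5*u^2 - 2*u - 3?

125/4

Set the curves equal: -13*u^2/2 + 11*u/2 - 3 = -5*u^2 - 2*u - 3, so -3*u^2/2 + 15*u/2 = 0, which factors as -3*u*(u - 5)/2 = 0. The curves meet at u = 0, 5.
On [0, 5], w = -13*u^2/2 + 11*u/2 - 3 is on top; that piece has area ∫[0,5] (-3*u^2/2 + 15*u/2) du = 125/4.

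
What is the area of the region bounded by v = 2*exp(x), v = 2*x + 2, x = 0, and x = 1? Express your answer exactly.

-5 + 2*exp(1)

On [0, 1], (2*exp(x)) - (2*x + 2) = -2*x + 2*exp(x) - 2 is ≥ 0 throughout, so the area is a single integral of |-2*x + 2*exp(x) - 2|.
∫[0,1] (-2*x + 2*exp(x) - 2) dx = -5 + 2*exp(1).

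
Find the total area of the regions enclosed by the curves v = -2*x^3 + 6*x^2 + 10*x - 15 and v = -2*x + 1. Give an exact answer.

Set the curves equal: -2*x^3 + 6*x^2 + 10*x - 15 = -2*x + 1, so -2*x^3 + 6*x^2 + 12*x - 16 = 0, which factors as -2*(x - 4)*(x - 1)*(x + 2) = 0. The curves meet at x = -2, 1, 4.
On [-2, 1], v = -2*x + 1 is on top; that piece has area ∫[-2,1] (-(-2*x^3 + 6*x^2 + 12*x - 16)) dx = 81/2.
On [1, 4], v = -2*x^3 + 6*x^2 + 10*x - 15 is on top; that piece has area ∫[1,4] (-2*x^3 + 6*x^2 + 12*x - 16) dx = 81/2.
Total enclosed area = 81/2 + 81/2 = 81.

81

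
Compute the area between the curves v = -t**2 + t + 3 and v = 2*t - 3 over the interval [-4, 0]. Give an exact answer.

49/3

The difference (-t**2 + t + 3) - (2*t - 3) = -t**2 - t + 6 changes sign at t = -3 inside [-4, 0], so split the integral there.
∫[-4,-3] (-t**2 - t + 6) dt = -17/6; the area of that piece is 17/6.
∫[-3,0] (-t**2 - t + 6) dt = 27/2.
Total area = 17/6 + 27/2 = 49/3.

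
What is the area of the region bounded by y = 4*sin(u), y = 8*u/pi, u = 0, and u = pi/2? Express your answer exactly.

On [0, pi/2], (4*sin(u)) - (8*u/pi) = -8*u/pi + 4*sin(u) is ≥ 0 throughout, so the area is a single integral of |-8*u/pi + 4*sin(u)|.
∫[0,pi/2] (-8*u/pi + 4*sin(u)) du = 4 - pi.

4 - pi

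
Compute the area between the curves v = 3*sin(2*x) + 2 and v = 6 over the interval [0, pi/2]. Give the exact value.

-3 + 2*pi

On [0, pi/2], (3*sin(2*x) + 2) - (6) = 3*sin(2*x) - 4 is ≤ 0 throughout, so the area is a single integral of |3*sin(2*x) - 4|.
∫[0,pi/2] (3*sin(2*x) - 4) dx = 3 - 2*pi; the area of that piece is -3 + 2*pi.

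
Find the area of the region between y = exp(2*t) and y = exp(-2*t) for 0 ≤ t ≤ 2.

-1 + exp(-4)/2 + exp(4)/2

On [0, 2], (exp(2*t)) - (exp(-2*t)) = exp(2*t) - exp(-2*t) is ≥ 0 throughout, so the area is a single integral of |exp(2*t) - exp(-2*t)|.
∫[0,2] (exp(2*t) - exp(-2*t)) dt = -1 + exp(-4)/2 + exp(4)/2.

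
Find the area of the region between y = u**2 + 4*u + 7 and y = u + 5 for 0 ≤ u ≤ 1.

23/6

On [0, 1], (u**2 + 4*u + 7) - (u + 5) = u**2 + 3*u + 2 is ≥ 0 throughout, so the area is a single integral of |u**2 + 3*u + 2|.
∫[0,1] (u**2 + 3*u + 2) du = 23/6.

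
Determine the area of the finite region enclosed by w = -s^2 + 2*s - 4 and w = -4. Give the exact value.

Set the curves equal: -s^2 + 2*s - 4 = -4, so -s^2 + 2*s = 0, which factors as -s*(s - 2) = 0. The curves meet at s = 0, 2.
On [0, 2], w = -s^2 + 2*s - 4 is on top; that piece has area ∫[0,2] (-s^2 + 2*s) ds = 4/3.

4/3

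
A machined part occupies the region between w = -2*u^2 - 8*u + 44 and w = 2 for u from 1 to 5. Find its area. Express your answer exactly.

The difference (-2*u^2 - 8*u + 44) - (2) = -2*u^2 - 8*u + 42 changes sign at u = 3 inside [1, 5], so split the integral there.
∫[1,3] (-2*u^2 - 8*u + 42) du = 104/3.
∫[3,5] (-2*u^2 - 8*u + 42) du = -136/3; the area of that piece is 136/3.
Total area = 104/3 + 136/3 = 80.

80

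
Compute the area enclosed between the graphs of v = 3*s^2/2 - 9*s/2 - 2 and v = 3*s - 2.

Set the curves equal: 3*s^2/2 - 9*s/2 - 2 = 3*s - 2, so 3*s^2/2 - 15*s/2 = 0, which factors as 3*s*(s - 5)/2 = 0. The curves meet at s = 0, 5.
On [0, 5], v = 3*s - 2 is on top; that piece has area ∫[0,5] (-(3*s^2/2 - 15*s/2)) ds = 125/4.

125/4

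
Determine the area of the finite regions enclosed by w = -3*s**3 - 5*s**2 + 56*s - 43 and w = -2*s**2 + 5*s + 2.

Set the curves equal: -3*s**3 - 5*s**2 + 56*s - 43 = -2*s**2 + 5*s + 2, so -3*s**3 - 3*s**2 + 51*s - 45 = 0, which factors as -3*(s - 3)*(s - 1)*(s + 5) = 0. The curves meet at s = -5, 1, 3.
On [-5, 1], w = -2*s**2 + 5*s + 2 is on top; that piece has area ∫[-5,1] (-(-3*s**3 - 3*s**2 + 51*s - 45)) ds = 540.
On [1, 3], w = -3*s**3 - 5*s**2 + 56*s - 43 is on top; that piece has area ∫[1,3] (-3*s**3 - 3*s**2 + 51*s - 45) ds = 28.
Total enclosed area = 540 + 28 = 568.

568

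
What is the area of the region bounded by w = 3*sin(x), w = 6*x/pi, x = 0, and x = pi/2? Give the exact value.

3 - 3*pi/4

On [0, pi/2], (3*sin(x)) - (6*x/pi) = -6*x/pi + 3*sin(x) is ≥ 0 throughout, so the area is a single integral of |-6*x/pi + 3*sin(x)|.
∫[0,pi/2] (-6*x/pi + 3*sin(x)) dx = 3 - 3*pi/4.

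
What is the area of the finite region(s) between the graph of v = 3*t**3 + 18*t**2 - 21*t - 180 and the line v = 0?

1551/2

The curve meets the t-axis where 3*t**3 + 18*t**2 - 21*t - 180 = 0, i.e. 3*(t - 3)*(t + 4)*(t + 5) = 0, at t = -5, -4, 3.
On [-5, -4] the curve lies above the axis; ∫[-5,-4] (3*t**3 + 18*t**2 - 21*t - 180) dt = 15/4, giving area 15/4.
On [-4, 3] the curve lies below the axis; ∫[-4,3] (3*t**3 + 18*t**2 - 21*t - 180) dt = -3087/4, giving area 3087/4.
Total area = 15/4 + 3087/4 = 1551/2.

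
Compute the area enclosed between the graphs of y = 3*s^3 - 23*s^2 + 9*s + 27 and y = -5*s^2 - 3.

243/2

Set the curves equal: 3*s^3 - 23*s^2 + 9*s + 27 = -5*s^2 - 3, so 3*s^3 - 18*s^2 + 9*s + 30 = 0, which factors as 3*(s - 5)*(s - 2)*(s + 1) = 0. The curves meet at s = -1, 2, 5.
On [-1, 2], y = 3*s^3 - 23*s^2 + 9*s + 27 is on top; that piece has area ∫[-1,2] (3*s^3 - 18*s^2 + 9*s + 30) ds = 243/4.
On [2, 5], y = -5*s^2 - 3 is on top; that piece has area ∫[2,5] (-(3*s^3 - 18*s^2 + 9*s + 30)) ds = 243/4.
Total enclosed area = 243/4 + 243/4 = 243/2.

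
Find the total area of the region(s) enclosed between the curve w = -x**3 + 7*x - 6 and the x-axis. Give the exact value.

The curve meets the x-axis where -x**3 + 7*x - 6 = 0, i.e. -(x - 2)*(x - 1)*(x + 3) = 0, at x = -3, 1, 2.
On [-3, 1] the curve lies below the axis; ∫[-3,1] (-x**3 + 7*x - 6) dx = -32, giving area 32.
On [1, 2] the curve lies above the axis; ∫[1,2] (-x**3 + 7*x - 6) dx = 3/4, giving area 3/4.
Total area = 32 + 3/4 = 131/4.

131/4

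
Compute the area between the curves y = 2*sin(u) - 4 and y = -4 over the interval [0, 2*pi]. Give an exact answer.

The difference (2*sin(u) - 4) - (-4) = 2*sin(u) changes sign at u = pi inside [0, 2*pi], so split the integral there.
∫[0,pi] (2*sin(u)) du = 4.
∫[pi,2*pi] (2*sin(u)) du = -4; the area of that piece is 4.
Total area = 4 + 4 = 8.

8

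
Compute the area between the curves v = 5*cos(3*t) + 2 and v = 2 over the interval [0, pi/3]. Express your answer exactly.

The difference (5*cos(3*t) + 2) - (2) = 5*cos(3*t) changes sign at t = pi/6 inside [0, pi/3], so split the integral there.
∫[0,pi/6] (5*cos(3*t)) dt = 5/3.
∫[pi/6,pi/3] (5*cos(3*t)) dt = -5/3; the area of that piece is 5/3.
Total area = 5/3 + 5/3 = 10/3.

10/3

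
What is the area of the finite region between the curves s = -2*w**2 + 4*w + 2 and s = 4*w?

8/3

Both boundary curves give s as a function of w, so integrate with respect to w. Setting them equal: -2*w**2 + 2 = 0, i.e. -2*(w - 1)*(w + 1) = 0, so they meet at w = -1, 1.
For w in [-1, 1], s = -2*w**2 + 4*w + 2 is on the right; area = ∫[-1,1] (-2*w**2 + 2) dw = 8/3.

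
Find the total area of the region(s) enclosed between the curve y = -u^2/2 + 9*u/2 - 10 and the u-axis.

The curve meets the u-axis where -u^2/2 + 9*u/2 - 10 = 0, i.e. -(u - 5)*(u - 4)/2 = 0, at u = 4, 5.
On [4, 5] the curve lies above the axis; ∫[4,5] (-u^2/2 + 9*u/2 - 10) du = 1/12, giving area 1/12.

1/12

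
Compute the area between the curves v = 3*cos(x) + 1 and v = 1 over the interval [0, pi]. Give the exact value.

6

The difference (3*cos(x) + 1) - (1) = 3*cos(x) changes sign at x = pi/2 inside [0, pi], so split the integral there.
∫[0,pi/2] (3*cos(x)) dx = 3.
∫[pi/2,pi] (3*cos(x)) dx = -3; the area of that piece is 3.
Total area = 3 + 3 = 6.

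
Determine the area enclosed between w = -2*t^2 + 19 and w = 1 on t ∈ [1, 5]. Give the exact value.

48

The difference (-2*t^2 + 19) - (1) = -2*t^2 + 18 changes sign at t = 3 inside [1, 5], so split the integral there.
∫[1,3] (-2*t^2 + 18) dt = 56/3.
∫[3,5] (-2*t^2 + 18) dt = -88/3; the area of that piece is 88/3.
Total area = 56/3 + 88/3 = 48.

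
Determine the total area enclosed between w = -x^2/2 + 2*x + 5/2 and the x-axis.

The curve meets the x-axis where -x^2/2 + 2*x + 5/2 = 0, i.e. -(x - 5)*(x + 1)/2 = 0, at x = -1, 5.
On [-1, 5] the curve lies above the axis; ∫[-1,5] (-x^2/2 + 2*x + 5/2) dx = 18, giving area 18.

18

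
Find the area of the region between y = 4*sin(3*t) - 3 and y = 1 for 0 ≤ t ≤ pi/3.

On [0, pi/3], (4*sin(3*t) - 3) - (1) = 4*sin(3*t) - 4 is ≤ 0 throughout, so the area is a single integral of |4*sin(3*t) - 4|.
∫[0,pi/3] (4*sin(3*t) - 4) dt = 8/3 - 4*pi/3; the area of that piece is -8/3 + 4*pi/3.

-8/3 + 4*pi/3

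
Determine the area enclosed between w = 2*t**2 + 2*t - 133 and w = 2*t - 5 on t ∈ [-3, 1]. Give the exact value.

1480/3

On [-3, 1], (2*t**2 + 2*t - 133) - (2*t - 5) = 2*t**2 - 128 is ≤ 0 throughout, so the area is a single integral of |2*t**2 - 128|.
∫[-3,1] (2*t**2 - 128) dt = -1480/3; the area of that piece is 1480/3.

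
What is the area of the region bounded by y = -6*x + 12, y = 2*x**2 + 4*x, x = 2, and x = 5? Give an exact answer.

On [2, 5], (-6*x + 12) - (2*x**2 + 4*x) = -2*x**2 - 10*x + 12 is ≤ 0 throughout, so the area is a single integral of |-2*x**2 - 10*x + 12|.
∫[2,5] (-2*x**2 - 10*x + 12) dx = -147; the area of that piece is 147.

147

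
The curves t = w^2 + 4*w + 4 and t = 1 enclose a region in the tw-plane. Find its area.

4/3

Both boundary curves give t as a function of w, so integrate with respect to w. Setting them equal: w^2 + 4*w + 3 = 0, i.e. (w + 1)*(w + 3) = 0, so they meet at w = -3, -1.
For w in [-3, -1], t = w^2 + 4*w + 4 is on the left; area = ∫[-3,-1] (-(w^2 + 4*w + 3)) dw = 4/3.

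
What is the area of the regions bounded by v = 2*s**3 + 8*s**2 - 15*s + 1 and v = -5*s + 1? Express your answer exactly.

Set the curves equal: 2*s**3 + 8*s**2 - 15*s + 1 = -5*s + 1, so 2*s**3 + 8*s**2 - 10*s = 0, which factors as 2*s*(s - 1)*(s + 5) = 0. The curves meet at s = -5, 0, 1.
On [-5, 0], v = 2*s**3 + 8*s**2 - 15*s + 1 is on top; that piece has area ∫[-5,0] (2*s**3 + 8*s**2 - 10*s) ds = 875/6.
On [0, 1], v = -5*s + 1 is on top; that piece has area ∫[0,1] (-(2*s**3 + 8*s**2 - 10*s)) ds = 11/6.
Total enclosed area = 875/6 + 11/6 = 443/3.

443/3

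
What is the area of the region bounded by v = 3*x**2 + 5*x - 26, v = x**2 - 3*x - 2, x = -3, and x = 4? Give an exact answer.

154

The difference (3*x**2 + 5*x - 26) - (x**2 - 3*x - 2) = 2*x**2 + 8*x - 24 changes sign at x = 2 inside [-3, 4], so split the integral there.
∫[-3,2] (2*x**2 + 8*x - 24) dx = -350/3; the area of that piece is 350/3.
∫[2,4] (2*x**2 + 8*x - 24) dx = 112/3.
Total area = 350/3 + 112/3 = 154.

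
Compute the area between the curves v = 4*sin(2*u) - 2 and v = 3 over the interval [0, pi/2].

-4 + 5*pi/2

On [0, pi/2], (4*sin(2*u) - 2) - (3) = 4*sin(2*u) - 5 is ≤ 0 throughout, so the area is a single integral of |4*sin(2*u) - 5|.
∫[0,pi/2] (4*sin(2*u) - 5) du = 4 - 5*pi/2; the area of that piece is -4 + 5*pi/2.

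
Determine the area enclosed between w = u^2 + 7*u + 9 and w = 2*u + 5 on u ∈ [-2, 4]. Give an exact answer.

The difference (u^2 + 7*u + 9) - (2*u + 5) = u^2 + 5*u + 4 changes sign at u = -1 inside [-2, 4], so split the integral there.
∫[-2,-1] (u^2 + 5*u + 4) du = -7/6; the area of that piece is 7/6.
∫[-1,4] (u^2 + 5*u + 4) du = 475/6.
Total area = 7/6 + 475/6 = 241/3.

241/3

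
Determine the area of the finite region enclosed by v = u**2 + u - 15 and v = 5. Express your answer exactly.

Set the curves equal: u**2 + u - 15 = 5, so u**2 + u - 20 = 0, which factors as (u - 4)*(u + 5) = 0. The curves meet at u = -5, 4.
On [-5, 4], v = 5 is on top; that piece has area ∫[-5,4] (-(u**2 + u - 20)) du = 243/2.

243/2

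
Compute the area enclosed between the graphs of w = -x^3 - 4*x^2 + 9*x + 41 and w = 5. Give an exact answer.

1741/12

Set the curves equal: -x^3 - 4*x^2 + 9*x + 41 = 5, so -x^3 - 4*x^2 + 9*x + 36 = 0, which factors as -(x - 3)*(x + 3)*(x + 4) = 0. The curves meet at x = -4, -3, 3.
On [-4, -3], w = 5 is on top; that piece has area ∫[-4,-3] (-(-x^3 - 4*x^2 + 9*x + 36)) dx = 13/12.
On [-3, 3], w = -x^3 - 4*x^2 + 9*x + 41 is on top; that piece has area ∫[-3,3] (-x^3 - 4*x^2 + 9*x + 36) dx = 144.
Total enclosed area = 13/12 + 144 = 1741/12.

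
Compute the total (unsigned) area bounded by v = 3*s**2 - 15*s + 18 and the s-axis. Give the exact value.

The curve meets the s-axis where 3*s**2 - 15*s + 18 = 0, i.e. 3*(s - 3)*(s - 2) = 0, at s = 2, 3.
On [2, 3] the curve lies below the axis; ∫[2,3] (3*s**2 - 15*s + 18) ds = -1/2, giving area 1/2.

1/2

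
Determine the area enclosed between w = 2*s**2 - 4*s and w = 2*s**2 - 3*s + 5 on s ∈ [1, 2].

On [1, 2], (2*s**2 - 4*s) - (2*s**2 - 3*s + 5) = -s - 5 is ≤ 0 throughout, so the area is a single integral of |-s - 5|.
∫[1,2] (-s - 5) ds = -13/2; the area of that piece is 13/2.

13/2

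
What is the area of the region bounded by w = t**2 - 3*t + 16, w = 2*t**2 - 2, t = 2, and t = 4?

9

The difference (t**2 - 3*t + 16) - (2*t**2 - 2) = -t**2 - 3*t + 18 changes sign at t = 3 inside [2, 4], so split the integral there.
∫[2,3] (-t**2 - 3*t + 18) dt = 25/6.
∫[3,4] (-t**2 - 3*t + 18) dt = -29/6; the area of that piece is 29/6.
Total area = 25/6 + 29/6 = 9.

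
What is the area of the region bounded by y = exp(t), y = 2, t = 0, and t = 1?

-5 + exp(1) + 4*log(2)

The difference (exp(t)) - (2) = exp(t) - 2 changes sign at t = log(2) inside [0, 1], so split the integral there.
∫[0,log(2)] (exp(t) - 2) dt = 1 - log(4); the area of that piece is -1 + log(4).
∫[log(2),1] (exp(t) - 2) dt = -4 + 2*log(2) + exp(1).
Total area = (-1 + log(4)) + (-4 + 2*log(2) + exp(1)) = -5 + exp(1) + 4*log(2).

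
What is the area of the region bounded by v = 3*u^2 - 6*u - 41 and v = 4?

256

Set the curves equal: 3*u^2 - 6*u - 41 = 4, so 3*u^2 - 6*u - 45 = 0, which factors as 3*(u - 5)*(u + 3) = 0. The curves meet at u = -3, 5.
On [-3, 5], v = 4 is on top; that piece has area ∫[-3,5] (-(3*u^2 - 6*u - 45)) du = 256.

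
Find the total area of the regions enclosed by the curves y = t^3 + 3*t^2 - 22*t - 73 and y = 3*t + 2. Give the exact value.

524

Set the curves equal: t^3 + 3*t^2 - 22*t - 73 = 3*t + 2, so t^3 + 3*t^2 - 25*t - 75 = 0, which factors as (t - 5)*(t + 3)*(t + 5) = 0. The curves meet at t = -5, -3, 5.
On [-5, -3], y = t^3 + 3*t^2 - 22*t - 73 is on top; that piece has area ∫[-5,-3] (t^3 + 3*t^2 - 25*t - 75) dt = 12.
On [-3, 5], y = 3*t + 2 is on top; that piece has area ∫[-3,5] (-(t^3 + 3*t^2 - 25*t - 75)) dt = 512.
Total enclosed area = 12 + 512 = 524.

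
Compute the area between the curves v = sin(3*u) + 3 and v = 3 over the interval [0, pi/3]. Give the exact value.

On [0, pi/3], (sin(3*u) + 3) - (3) = sin(3*u) is ≥ 0 throughout, so the area is a single integral of |sin(3*u)|.
∫[0,pi/3] (sin(3*u)) du = 2/3.

2/3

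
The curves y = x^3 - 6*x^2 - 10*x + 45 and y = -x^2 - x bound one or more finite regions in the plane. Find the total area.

568/3

Set the curves equal: x^3 - 6*x^2 - 10*x + 45 = -x^2 - x, so x^3 - 5*x^2 - 9*x + 45 = 0, which factors as (x - 5)*(x - 3)*(x + 3) = 0. The curves meet at x = -3, 3, 5.
On [-3, 3], y = x^3 - 6*x^2 - 10*x + 45 is on top; that piece has area ∫[-3,3] (x^3 - 5*x^2 - 9*x + 45) dx = 180.
On [3, 5], y = -x^2 - x is on top; that piece has area ∫[3,5] (-(x^3 - 5*x^2 - 9*x + 45)) dx = 28/3.
Total enclosed area = 180 + 28/3 = 568/3.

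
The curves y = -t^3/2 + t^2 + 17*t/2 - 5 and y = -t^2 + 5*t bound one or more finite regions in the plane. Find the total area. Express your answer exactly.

937/24

Set the curves equal: -t^3/2 + t^2 + 17*t/2 - 5 = -t^2 + 5*t, so -t^3/2 + 2*t^2 + 7*t/2 - 5 = 0, which factors as -(t - 5)*(t - 1)*(t + 2)/2 = 0. The curves meet at t = -2, 1, 5.
On [-2, 1], y = -t^2 + 5*t is on top; that piece has area ∫[-2,1] (-(-t^3/2 + 2*t^2 + 7*t/2 - 5)) dt = 99/8.
On [1, 5], y = -t^3/2 + t^2 + 17*t/2 - 5 is on top; that piece has area ∫[1,5] (-t^3/2 + 2*t^2 + 7*t/2 - 5) dt = 80/3.
Total enclosed area = 99/8 + 80/3 = 937/24.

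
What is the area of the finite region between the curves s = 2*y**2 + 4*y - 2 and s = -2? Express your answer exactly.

Both boundary curves give s as a function of y, so integrate with respect to y. Setting them equal: 2*y**2 + 4*y = 0, i.e. 2*y*(y + 2) = 0, so they meet at y = -2, 0.
For y in [-2, 0], s = 2*y**2 + 4*y - 2 is on the left; area = ∫[-2,0] (-(2*y**2 + 4*y)) dy = 8/3.

8/3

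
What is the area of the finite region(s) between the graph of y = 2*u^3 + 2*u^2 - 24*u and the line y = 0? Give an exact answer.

937/6

The curve meets the u-axis where 2*u^3 + 2*u^2 - 24*u = 0, i.e. 2*u*(u - 3)*(u + 4) = 0, at u = -4, 0, 3.
On [-4, 0] the curve lies above the axis; ∫[-4,0] (2*u^3 + 2*u^2 - 24*u) du = 320/3, giving area 320/3.
On [0, 3] the curve lies below the axis; ∫[0,3] (2*u^3 + 2*u^2 - 24*u) du = -99/2, giving area 99/2.
Total area = 320/3 + 99/2 = 937/6.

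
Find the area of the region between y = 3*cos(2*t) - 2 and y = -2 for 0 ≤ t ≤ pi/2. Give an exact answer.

3

The difference (3*cos(2*t) - 2) - (-2) = 3*cos(2*t) changes sign at t = pi/4 inside [0, pi/2], so split the integral there.
∫[0,pi/4] (3*cos(2*t)) dt = 3/2.
∫[pi/4,pi/2] (3*cos(2*t)) dt = -3/2; the area of that piece is 3/2.
Total area = 3/2 + 3/2 = 3.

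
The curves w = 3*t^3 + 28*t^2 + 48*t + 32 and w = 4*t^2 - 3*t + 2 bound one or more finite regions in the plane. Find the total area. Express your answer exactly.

71/2

Set the curves equal: 3*t^3 + 28*t^2 + 48*t + 32 = 4*t^2 - 3*t + 2, so 3*t^3 + 24*t^2 + 51*t + 30 = 0, which factors as 3*(t + 1)*(t + 2)*(t + 5) = 0. The curves meet at t = -5, -2, -1.
On [-5, -2], w = 3*t^3 + 28*t^2 + 48*t + 32 is on top; that piece has area ∫[-5,-2] (3*t^3 + 24*t^2 + 51*t + 30) dt = 135/4.
On [-2, -1], w = 4*t^2 - 3*t + 2 is on top; that piece has area ∫[-2,-1] (-(3*t^3 + 24*t^2 + 51*t + 30)) dt = 7/4.
Total enclosed area = 135/4 + 7/4 = 71/2.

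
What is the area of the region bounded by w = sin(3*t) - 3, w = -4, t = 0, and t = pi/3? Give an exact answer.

2/3 + pi/3

On [0, pi/3], (sin(3*t) - 3) - (-4) = sin(3*t) + 1 is ≥ 0 throughout, so the area is a single integral of |sin(3*t) + 1|.
∫[0,pi/3] (sin(3*t) + 1) dt = 2/3 + pi/3.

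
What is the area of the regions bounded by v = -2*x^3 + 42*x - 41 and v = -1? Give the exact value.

Set the curves equal: -2*x^3 + 42*x - 41 = -1, so -2*x^3 + 42*x - 40 = 0, which factors as -2*(x - 4)*(x - 1)*(x + 5) = 0. The curves meet at x = -5, 1, 4.
On [-5, 1], v = -1 is on top; that piece has area ∫[-5,1] (-(-2*x^3 + 42*x - 40)) dx = 432.
On [1, 4], v = -2*x^3 + 42*x - 41 is on top; that piece has area ∫[1,4] (-2*x^3 + 42*x - 40) dx = 135/2.
Total enclosed area = 432 + 135/2 = 999/2.

999/2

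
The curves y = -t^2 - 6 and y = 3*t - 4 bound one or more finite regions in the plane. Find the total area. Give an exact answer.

Set the curves equal: -t^2 - 6 = 3*t - 4, so -t^2 - 3*t - 2 = 0, which factors as -(t + 1)*(t + 2) = 0. The curves meet at t = -2, -1.
On [-2, -1], y = -t^2 - 6 is on top; that piece has area ∫[-2,-1] (-t^2 - 3*t - 2) dt = 1/6.

1/6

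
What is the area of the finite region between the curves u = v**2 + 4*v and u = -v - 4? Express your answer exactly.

9/2

Both boundary curves give u as a function of v, so integrate with respect to v. Setting them equal: v**2 + 5*v + 4 = 0, i.e. (v + 1)*(v + 4) = 0, so they meet at v = -4, -1.
For v in [-4, -1], u = v**2 + 4*v is on the left; area = ∫[-4,-1] (-(v**2 + 5*v + 4)) dv = 9/2.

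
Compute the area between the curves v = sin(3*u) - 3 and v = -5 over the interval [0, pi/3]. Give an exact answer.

2/3 + 2*pi/3

On [0, pi/3], (sin(3*u) - 3) - (-5) = sin(3*u) + 2 is ≥ 0 throughout, so the area is a single integral of |sin(3*u) + 2|.
∫[0,pi/3] (sin(3*u) + 2) du = 2/3 + 2*pi/3.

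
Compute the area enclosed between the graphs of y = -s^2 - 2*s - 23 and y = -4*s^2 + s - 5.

Set the curves equal: -s^2 - 2*s - 23 = -4*s^2 + s - 5, so 3*s^2 - 3*s - 18 = 0, which factors as 3*(s - 3)*(s + 2) = 0. The curves meet at s = -2, 3.
On [-2, 3], y = -4*s^2 + s - 5 is on top; that piece has area ∫[-2,3] (-(3*s^2 - 3*s - 18)) ds = 125/2.

125/2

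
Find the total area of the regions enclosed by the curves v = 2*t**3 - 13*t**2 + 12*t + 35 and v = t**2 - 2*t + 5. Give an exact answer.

Set the curves equal: 2*t**3 - 13*t**2 + 12*t + 35 = t**2 - 2*t + 5, so 2*t**3 - 14*t**2 + 14*t + 30 = 0, which factors as 2*(t - 5)*(t - 3)*(t + 1) = 0. The curves meet at t = -1, 3, 5.
On [-1, 3], v = 2*t**3 - 13*t**2 + 12*t + 35 is on top; that piece has area ∫[-1,3] (2*t**3 - 14*t**2 + 14*t + 30) dt = 256/3.
On [3, 5], v = t**2 - 2*t + 5 is on top; that piece has area ∫[3,5] (-(2*t**3 - 14*t**2 + 14*t + 30)) dt = 40/3.
Total enclosed area = 256/3 + 40/3 = 296/3.

296/3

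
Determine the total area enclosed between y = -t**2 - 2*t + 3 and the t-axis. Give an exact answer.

32/3

The curve meets the t-axis where -t**2 - 2*t + 3 = 0, i.e. -(t - 1)*(t + 3) = 0, at t = -3, 1.
On [-3, 1] the curve lies above the axis; ∫[-3,1] (-t**2 - 2*t + 3) dt = 32/3, giving area 32/3.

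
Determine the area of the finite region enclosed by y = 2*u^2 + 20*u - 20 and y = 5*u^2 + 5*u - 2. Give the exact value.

Set the curves equal: 2*u^2 + 20*u - 20 = 5*u^2 + 5*u - 2, so -3*u^2 + 15*u - 18 = 0, which factors as -3*(u - 3)*(u - 2) = 0. The curves meet at u = 2, 3.
On [2, 3], y = 2*u^2 + 20*u - 20 is on top; that piece has area ∫[2,3] (-3*u^2 + 15*u - 18) du = 1/2.

1/2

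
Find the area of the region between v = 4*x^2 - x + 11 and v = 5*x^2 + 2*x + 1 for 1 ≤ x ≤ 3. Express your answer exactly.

The difference (4*x^2 - x + 11) - (5*x^2 + 2*x + 1) = -x^2 - 3*x + 10 changes sign at x = 2 inside [1, 3], so split the integral there.
∫[1,2] (-x^2 - 3*x + 10) dx = 19/6.
∫[2,3] (-x^2 - 3*x + 10) dx = -23/6; the area of that piece is 23/6.
Total area = 19/6 + 23/6 = 7.

7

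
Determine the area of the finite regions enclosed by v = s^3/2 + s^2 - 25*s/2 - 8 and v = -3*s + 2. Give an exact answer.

Set the curves equal: s^3/2 + s^2 - 25*s/2 - 8 = -3*s + 2, so s^3/2 + s^2 - 19*s/2 - 10 = 0, which factors as (s - 4)*(s + 1)*(s + 5)/2 = 0. The curves meet at s = -5, -1, 4.
On [-5, -1], v = s^3/2 + s^2 - 25*s/2 - 8 is on top; that piece has area ∫[-5,-1] (s^3/2 + s^2 - 19*s/2 - 10) ds = 112/3.
On [-1, 4], v = -3*s + 2 is on top; that piece has area ∫[-1,4] (-(s^3/2 + s^2 - 19*s/2 - 10)) ds = 1625/24.
Total enclosed area = 112/3 + 1625/24 = 2521/24.

2521/24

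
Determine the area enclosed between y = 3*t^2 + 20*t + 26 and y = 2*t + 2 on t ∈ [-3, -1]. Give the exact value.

6

The difference (3*t^2 + 20*t + 26) - (2*t + 2) = 3*t^2 + 18*t + 24 changes sign at t = -2 inside [-3, -1], so split the integral there.
∫[-3,-2] (3*t^2 + 18*t + 24) dt = -2; the area of that piece is 2.
∫[-2,-1] (3*t^2 + 18*t + 24) dt = 4.
Total area = 2 + 4 = 6.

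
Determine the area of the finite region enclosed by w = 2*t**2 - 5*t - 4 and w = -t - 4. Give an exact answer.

Set the curves equal: 2*t**2 - 5*t - 4 = -t - 4, so 2*t**2 - 4*t = 0, which factors as 2*t*(t - 2) = 0. The curves meet at t = 0, 2.
On [0, 2], w = -t - 4 is on top; that piece has area ∫[0,2] (-(2*t**2 - 4*t)) dt = 8/3.

8/3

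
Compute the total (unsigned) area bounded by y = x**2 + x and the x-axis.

1/6

The curve meets the x-axis where x**2 + x = 0, i.e. x*(x + 1) = 0, at x = -1, 0.
On [-1, 0] the curve lies below the axis; ∫[-1,0] (x**2 + x) dx = -1/6, giving area 1/6.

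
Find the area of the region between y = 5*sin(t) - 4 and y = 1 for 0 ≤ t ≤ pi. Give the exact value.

-10 + 5*pi

On [0, pi], (5*sin(t) - 4) - (1) = 5*sin(t) - 5 is ≤ 0 throughout, so the area is a single integral of |5*sin(t) - 5|.
∫[0,pi] (5*sin(t) - 5) dt = 10 - 5*pi; the area of that piece is -10 + 5*pi.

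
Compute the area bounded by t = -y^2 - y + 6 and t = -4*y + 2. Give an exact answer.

125/6

Both boundary curves give t as a function of y, so integrate with respect to y. Setting them equal: -y^2 + 3*y + 4 = 0, i.e. -(y - 4)*(y + 1) = 0, so they meet at y = -1, 4.
For y in [-1, 4], t = -y^2 - y + 6 is on the right; area = ∫[-1,4] (-y^2 + 3*y + 4) dy = 125/6.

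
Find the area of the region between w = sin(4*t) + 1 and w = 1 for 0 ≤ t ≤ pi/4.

On [0, pi/4], (sin(4*t) + 1) - (1) = sin(4*t) is ≥ 0 throughout, so the area is a single integral of |sin(4*t)|.
∫[0,pi/4] (sin(4*t)) dt = 1/2.

1/2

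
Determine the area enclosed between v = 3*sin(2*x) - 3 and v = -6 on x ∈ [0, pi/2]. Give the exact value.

On [0, pi/2], (3*sin(2*x) - 3) - (-6) = 3*sin(2*x) + 3 is ≥ 0 throughout, so the area is a single integral of |3*sin(2*x) + 3|.
∫[0,pi/2] (3*sin(2*x) + 3) dx = 3 + 3*pi/2.

3 + 3*pi/2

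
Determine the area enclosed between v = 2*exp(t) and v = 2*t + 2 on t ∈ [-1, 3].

On [-1, 3], (2*exp(t)) - (2*t + 2) = -2*t + 2*exp(t) - 2 is ≥ 0 throughout, so the area is a single integral of |-2*t + 2*exp(t) - 2|.
∫[-1,3] (-2*t + 2*exp(t) - 2) dt = -16 - 2*exp(-1) + 2*exp(3).

-16 - 2*exp(-1) + 2*exp(3)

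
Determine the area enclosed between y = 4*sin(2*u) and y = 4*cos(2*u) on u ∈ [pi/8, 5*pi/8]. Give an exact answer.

On [pi/8, 5*pi/8], (4*sin(2*u)) - (4*cos(2*u)) = 4*sin(2*u) - 4*cos(2*u) is ≥ 0 throughout, so the area is a single integral of |4*sin(2*u) - 4*cos(2*u)|.
∫[pi/8,5*pi/8] (4*sin(2*u) - 4*cos(2*u)) du = 4*sqrt(2).

4*sqrt(2)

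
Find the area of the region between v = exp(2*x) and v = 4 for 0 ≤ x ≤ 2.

-23/2 + 8*log(2) + exp(4)/2

The difference (exp(2*x)) - (4) = exp(2*x) - 4 changes sign at x = log(2) inside [0, 2], so split the integral there.
∫[0,log(2)] (exp(2*x) - 4) dx = 3/2 - log(16); the area of that piece is -3/2 + log(16).
∫[log(2),2] (exp(2*x) - 4) dx = -10 + 4*log(2) + exp(4)/2.
Total area = (-3/2 + log(16)) + (-10 + 4*log(2) + exp(4)/2) = -23/2 + 8*log(2) + exp(4)/2.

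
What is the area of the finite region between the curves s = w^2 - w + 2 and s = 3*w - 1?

Both boundary curves give s as a function of w, so integrate with respect to w. Setting them equal: w^2 - 4*w + 3 = 0, i.e. (w - 3)*(w - 1) = 0, so they meet at w = 1, 3.
For w in [1, 3], s = w^2 - w + 2 is on the left; area = ∫[1,3] (-(w^2 - 4*w + 3)) dw = 4/3.

4/3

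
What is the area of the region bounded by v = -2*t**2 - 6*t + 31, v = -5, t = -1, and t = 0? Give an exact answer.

115/3

On [-1, 0], (-2*t**2 - 6*t + 31) - (-5) = -2*t**2 - 6*t + 36 is ≥ 0 throughout, so the area is a single integral of |-2*t**2 - 6*t + 36|.
∫[-1,0] (-2*t**2 - 6*t + 36) dt = 115/3.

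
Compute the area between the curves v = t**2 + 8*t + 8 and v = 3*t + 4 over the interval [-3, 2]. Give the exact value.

155/6

The difference (t**2 + 8*t + 8) - (3*t + 4) = t**2 + 5*t + 4 changes sign at t = -1 inside [-3, 2], so split the integral there.
∫[-3,-1] (t**2 + 5*t + 4) dt = -10/3; the area of that piece is 10/3.
∫[-1,2] (t**2 + 5*t + 4) dt = 45/2.
Total area = 10/3 + 45/2 = 155/6.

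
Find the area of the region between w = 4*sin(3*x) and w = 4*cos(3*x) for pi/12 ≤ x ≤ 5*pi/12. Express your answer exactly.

On [pi/12, 5*pi/12], (4*sin(3*x)) - (4*cos(3*x)) = 4*sin(3*x) - 4*cos(3*x) is ≥ 0 throughout, so the area is a single integral of |4*sin(3*x) - 4*cos(3*x)|.
∫[pi/12,5*pi/12] (4*sin(3*x) - 4*cos(3*x)) dx = 8*sqrt(2)/3.

8*sqrt(2)/3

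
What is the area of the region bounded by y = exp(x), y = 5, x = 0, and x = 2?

-19 + exp(2) + 10*log(5)

The difference (exp(x)) - (5) = exp(x) - 5 changes sign at x = log(5) inside [0, 2], so split the integral there.
∫[0,log(5)] (exp(x) - 5) dx = 4 - log(3125); the area of that piece is -4 + log(3125).
∫[log(5),2] (exp(x) - 5) dx = -15 + exp(2) + 5*log(5).
Total area = (-4 + log(3125)) + (-15 + exp(2) + 5*log(5)) = -19 + exp(2) + 10*log(5).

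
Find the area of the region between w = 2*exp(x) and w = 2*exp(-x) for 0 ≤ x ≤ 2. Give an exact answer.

-4 + 2*exp(-2) + 2*exp(2)

On [0, 2], (2*exp(x)) - (2*exp(-x)) = 2*exp(x) - 2*exp(-x) is ≥ 0 throughout, so the area is a single integral of |2*exp(x) - 2*exp(-x)|.
∫[0,2] (2*exp(x) - 2*exp(-x)) dx = -4 + 2*exp(-2) + 2*exp(2).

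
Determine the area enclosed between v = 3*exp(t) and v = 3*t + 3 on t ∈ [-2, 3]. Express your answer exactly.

-45/2 - 3*exp(-2) + 3*exp(3)

On [-2, 3], (3*exp(t)) - (3*t + 3) = -3*t + 3*exp(t) - 3 is ≥ 0 throughout, so the area is a single integral of |-3*t + 3*exp(t) - 3|.
∫[-2,3] (-3*t + 3*exp(t) - 3) dt = -45/2 - 3*exp(-2) + 3*exp(3).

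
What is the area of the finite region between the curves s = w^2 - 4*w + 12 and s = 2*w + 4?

4/3

Both boundary curves give s as a function of w, so integrate with respect to w. Setting them equal: w^2 - 6*w + 8 = 0, i.e. (w - 4)*(w - 2) = 0, so they meet at w = 2, 4.
For w in [2, 4], s = w^2 - 4*w + 12 is on the left; area = ∫[2,4] (-(w^2 - 6*w + 8)) dw = 4/3.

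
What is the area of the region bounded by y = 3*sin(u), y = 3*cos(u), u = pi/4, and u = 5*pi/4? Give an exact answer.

6*sqrt(2)

On [pi/4, 5*pi/4], (3*sin(u)) - (3*cos(u)) = 3*sin(u) - 3*cos(u) is ≥ 0 throughout, so the area is a single integral of |3*sin(u) - 3*cos(u)|.
∫[pi/4,5*pi/4] (3*sin(u) - 3*cos(u)) du = 6*sqrt(2).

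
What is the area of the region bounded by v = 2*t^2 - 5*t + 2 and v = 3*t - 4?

Set the curves equal: 2*t^2 - 5*t + 2 = 3*t - 4, so 2*t^2 - 8*t + 6 = 0, which factors as 2*(t - 3)*(t - 1) = 0. The curves meet at t = 1, 3.
On [1, 3], v = 3*t - 4 is on top; that piece has area ∫[1,3] (-(2*t^2 - 8*t + 6)) dt = 8/3.

8/3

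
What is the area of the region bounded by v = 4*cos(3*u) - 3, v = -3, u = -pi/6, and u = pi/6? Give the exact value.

8/3

On [-pi/6, pi/6], (4*cos(3*u) - 3) - (-3) = 4*cos(3*u) is ≥ 0 throughout, so the area is a single integral of |4*cos(3*u)|.
∫[-pi/6,pi/6] (4*cos(3*u)) du = 8/3.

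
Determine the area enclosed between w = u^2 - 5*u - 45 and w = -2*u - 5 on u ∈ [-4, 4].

On [-4, 4], (u^2 - 5*u - 45) - (-2*u - 5) = u^2 - 3*u - 40 is ≤ 0 throughout, so the area is a single integral of |u^2 - 3*u - 40|.
∫[-4,4] (u^2 - 3*u - 40) du = -832/3; the area of that piece is 832/3.

832/3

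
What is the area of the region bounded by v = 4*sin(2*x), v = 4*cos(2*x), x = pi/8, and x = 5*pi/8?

On [pi/8, 5*pi/8], (4*sin(2*x)) - (4*cos(2*x)) = 4*sin(2*x) - 4*cos(2*x) is ≥ 0 throughout, so the area is a single integral of |4*sin(2*x) - 4*cos(2*x)|.
∫[pi/8,5*pi/8] (4*sin(2*x) - 4*cos(2*x)) dx = 4*sqrt(2).

4*sqrt(2)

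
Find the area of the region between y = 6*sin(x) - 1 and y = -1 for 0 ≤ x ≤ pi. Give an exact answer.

12

On [0, pi], (6*sin(x) - 1) - (-1) = 6*sin(x) is ≥ 0 throughout, so the area is a single integral of |6*sin(x)|.
∫[0,pi] (6*sin(x)) dx = 12.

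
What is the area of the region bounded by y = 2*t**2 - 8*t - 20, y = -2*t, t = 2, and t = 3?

On [2, 3], (2*t**2 - 8*t - 20) - (-2*t) = 2*t**2 - 6*t - 20 is ≤ 0 throughout, so the area is a single integral of |2*t**2 - 6*t - 20|.
∫[2,3] (2*t**2 - 6*t - 20) dt = -67/3; the area of that piece is 67/3.

67/3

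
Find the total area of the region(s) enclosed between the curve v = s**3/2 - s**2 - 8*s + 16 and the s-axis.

284/3

The curve meets the s-axis where s**3/2 - s**2 - 8*s + 16 = 0, i.e. (s - 4)*(s - 2)*(s + 4)/2 = 0, at s = -4, 2, 4.
On [-4, 2] the curve lies above the axis; ∫[-4,2] (s**3/2 - s**2 - 8*s + 16) ds = 90, giving area 90.
On [2, 4] the curve lies below the axis; ∫[2,4] (s**3/2 - s**2 - 8*s + 16) ds = -14/3, giving area 14/3.
Total area = 90 + 14/3 = 284/3.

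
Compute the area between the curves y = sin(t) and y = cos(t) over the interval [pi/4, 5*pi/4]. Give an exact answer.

2*sqrt(2)

On [pi/4, 5*pi/4], (sin(t)) - (cos(t)) = sin(t) - cos(t) is ≥ 0 throughout, so the area is a single integral of |sin(t) - cos(t)|.
∫[pi/4,5*pi/4] (sin(t) - cos(t)) dt = 2*sqrt(2).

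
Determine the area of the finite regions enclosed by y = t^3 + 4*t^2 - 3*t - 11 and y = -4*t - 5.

Set the curves equal: t^3 + 4*t^2 - 3*t - 11 = -4*t - 5, so t^3 + 4*t^2 + t - 6 = 0, which factors as (t - 1)*(t + 2)*(t + 3) = 0. The curves meet at t = -3, -2, 1.
On [-3, -2], y = t^3 + 4*t^2 - 3*t - 11 is on top; that piece has area ∫[-3,-2] (t^3 + 4*t^2 + t - 6) dt = 7/12.
On [-2, 1], y = -4*t - 5 is on top; that piece has area ∫[-2,1] (-(t^3 + 4*t^2 + t - 6)) dt = 45/4.
Total enclosed area = 7/12 + 45/4 = 71/6.

71/6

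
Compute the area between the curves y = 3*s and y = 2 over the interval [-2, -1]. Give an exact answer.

On [-2, -1], (3*s) - (2) = 3*s - 2 is ≤ 0 throughout, so the area is a single integral of |3*s - 2|.
∫[-2,-1] (3*s - 2) ds = -13/2; the area of that piece is 13/2.

13/2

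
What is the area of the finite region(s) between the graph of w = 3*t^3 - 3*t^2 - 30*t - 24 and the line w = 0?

The curve meets the t-axis where 3*t^3 - 3*t^2 - 30*t - 24 = 0, i.e. 3*(t - 4)*(t + 1)*(t + 2) = 0, at t = -2, -1, 4.
On [-2, -1] the curve lies above the axis; ∫[-2,-1] (3*t^3 - 3*t^2 - 30*t - 24) dt = 11/4, giving area 11/4.
On [-1, 4] the curve lies below the axis; ∫[-1,4] (3*t^3 - 3*t^2 - 30*t - 24) dt = -875/4, giving area 875/4.
Total area = 11/4 + 875/4 = 443/2.

443/2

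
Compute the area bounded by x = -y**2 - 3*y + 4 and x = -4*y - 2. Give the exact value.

Both boundary curves give x as a function of y, so integrate with respect to y. Setting them equal: -y**2 + y + 6 = 0, i.e. -(y - 3)*(y + 2) = 0, so they meet at y = -2, 3.
For y in [-2, 3], x = -y**2 - 3*y + 4 is on the right; area = ∫[-2,3] (-y**2 + y + 6) dy = 125/6.

125/6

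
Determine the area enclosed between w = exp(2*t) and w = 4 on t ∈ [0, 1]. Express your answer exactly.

The difference (exp(2*t)) - (4) = exp(2*t) - 4 changes sign at t = log(2) inside [0, 1], so split the integral there.
∫[0,log(2)] (exp(2*t) - 4) dt = 3/2 - log(16); the area of that piece is -3/2 + log(16).
∫[log(2),1] (exp(2*t) - 4) dt = -6 + 4*log(2) + exp(2)/2.
Total area = (-3/2 + log(16)) + (-6 + 4*log(2) + exp(2)/2) = -15/2 + exp(2)/2 + 8*log(2).

-15/2 + exp(2)/2 + 8*log(2)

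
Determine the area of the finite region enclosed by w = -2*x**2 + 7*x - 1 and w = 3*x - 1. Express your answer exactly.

Set the curves equal: -2*x**2 + 7*x - 1 = 3*x - 1, so -2*x**2 + 4*x = 0, which factors as -2*x*(x - 2) = 0. The curves meet at x = 0, 2.
On [0, 2], w = -2*x**2 + 7*x - 1 is on top; that piece has area ∫[0,2] (-2*x**2 + 4*x) dx = 8/3.

8/3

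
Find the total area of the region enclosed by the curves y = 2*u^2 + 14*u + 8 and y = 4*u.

9

Set the curves equal: 2*u^2 + 14*u + 8 = 4*u, so 2*u^2 + 10*u + 8 = 0, which factors as 2*(u + 1)*(u + 4) = 0. The curves meet at u = -4, -1.
On [-4, -1], y = 4*u is on top; that piece has area ∫[-4,-1] (-(2*u^2 + 10*u + 8)) du = 9.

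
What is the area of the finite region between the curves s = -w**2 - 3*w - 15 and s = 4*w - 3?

1/6

Both boundary curves give s as a function of w, so integrate with respect to w. Setting them equal: -w**2 - 7*w - 12 = 0, i.e. -(w + 3)*(w + 4) = 0, so they meet at w = -4, -3.
For w in [-4, -3], s = -w**2 - 3*w - 15 is on the right; area = ∫[-4,-3] (-w**2 - 7*w - 12) dw = 1/6.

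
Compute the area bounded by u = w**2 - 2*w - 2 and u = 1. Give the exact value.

Both boundary curves give u as a function of w, so integrate with respect to w. Setting them equal: w**2 - 2*w - 3 = 0, i.e. (w - 3)*(w + 1) = 0, so they meet at w = -1, 3.
For w in [-1, 3], u = w**2 - 2*w - 2 is on the left; area = ∫[-1,3] (-(w**2 - 2*w - 3)) dw = 32/3.

32/3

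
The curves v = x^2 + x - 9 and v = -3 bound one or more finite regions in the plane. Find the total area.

Set the curves equal: x^2 + x - 9 = -3, so x^2 + x - 6 = 0, which factors as (x - 2)*(x + 3) = 0. The curves meet at x = -3, 2.
On [-3, 2], v = -3 is on top; that piece has area ∫[-3,2] (-(x^2 + x - 6)) dx = 125/6.

125/6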